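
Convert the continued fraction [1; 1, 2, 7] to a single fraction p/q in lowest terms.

Fold from the inside: start with 7/1.
  2 + 1/7 = 15/7
  1 + 7/15 = 22/15
  1 + 15/22 = 37/22

37/22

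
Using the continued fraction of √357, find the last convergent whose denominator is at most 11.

√357 = [18; 1, 8, 2, 8, 1, 36, …] (period length 6).
Convergents:
  p_0/q_0 = 18/1
  p_1/q_1 = 19/1
  p_2/q_2 = 170/9
  p_3/q_3 = 359/19
q_2 = 9 ≤ 11 < 19 = q_3, so the answer is 170/9.

170/9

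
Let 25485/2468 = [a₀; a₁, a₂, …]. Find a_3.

5

25485 = 10·2468 + 805   →  a_0 = 10
2468 = 3·805 + 53   →  a_1 = 3
805 = 15·53 + 10   →  a_2 = 15
53 = 5·10 + 3   →  a_3 = 5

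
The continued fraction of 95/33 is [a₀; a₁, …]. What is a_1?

1

95 = 2·33 + 29   →  a_0 = 2
33 = 1·29 + 4   →  a_1 = 1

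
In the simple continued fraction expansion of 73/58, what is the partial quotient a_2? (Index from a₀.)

73 = 1·58 + 15   →  a_0 = 1
58 = 3·15 + 13   →  a_1 = 3
15 = 1·13 + 2   →  a_2 = 1

1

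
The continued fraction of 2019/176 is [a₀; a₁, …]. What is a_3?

2019 = 11·176 + 83   →  a_0 = 11
176 = 2·83 + 10   →  a_1 = 2
83 = 8·10 + 3   →  a_2 = 8
10 = 3·3 + 1   →  a_3 = 3

3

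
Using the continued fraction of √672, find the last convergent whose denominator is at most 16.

337/13

√672 = [25; 1, 11, 1, 50, …] (period length 4).
Convergents:
  p_0/q_0 = 25/1
  p_1/q_1 = 26/1
  p_2/q_2 = 311/12
  p_3/q_3 = 337/13
  p_4/q_4 = 17161/662
q_3 = 13 ≤ 16 < 662 = q_4, so the answer is 337/13.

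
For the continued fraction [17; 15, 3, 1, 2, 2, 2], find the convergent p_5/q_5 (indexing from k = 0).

6775/397

Using pₖ = aₖpₖ₋₁ + pₖ₋₂, qₖ = aₖqₖ₋₁ + qₖ₋₂ (with p₋₁=1, p₋₂=0, q₋₁=0, q₋₂=1):
  k=0: a=17, p=17, q=1
  k=1: a=15, p=256, q=15
  k=2: a=3, p=785, q=46
  k=3: a=1, p=1041, q=61
  k=4: a=2, p=2867, q=168
  k=5: a=2, p=6775, q=397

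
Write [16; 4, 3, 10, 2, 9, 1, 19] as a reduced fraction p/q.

951139/58599

Using pₖ = aₖpₖ₋₁ + pₖ₋₂ and qₖ = aₖqₖ₋₁ + qₖ₋₂:
  k=0: a=16, p=16, q=1
  k=1: a=4, p=65, q=4
  k=2: a=3, p=211, q=13
  k=3: a=10, p=2175, q=134
  k=4: a=2, p=4561, q=281
  k=5: a=9, p=43224, q=2663
  k=6: a=1, p=47785, q=2944
  k=7: a=19, p=951139, q=58599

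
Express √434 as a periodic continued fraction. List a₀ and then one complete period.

[20; 1, 4, 1, 40]

a₀ = ⌊√434⌋ = 20.
With m₀=0, d₀=1 and mₖ₊₁ = dₖaₖ − mₖ, dₖ₊₁ = (n − mₖ₊₁²)/dₖ, aₖ₊₁ = ⌊(a₀+mₖ₊₁)/dₖ₊₁⌋:
  k=1: m=20, d=34, a=1
  k=2: m=14, d=7, a=4
  k=3: m=14, d=34, a=1
  k=4: m=20, d=1, a=40
d=1 and a=2a₀=40 at k=4, so the next step gives (m, d) = (20, 34) again — its k=1 value — and the period has length 4.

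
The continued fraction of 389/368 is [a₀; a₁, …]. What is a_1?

17

389 = 1·368 + 21   →  a_0 = 1
368 = 17·21 + 11   →  a_1 = 17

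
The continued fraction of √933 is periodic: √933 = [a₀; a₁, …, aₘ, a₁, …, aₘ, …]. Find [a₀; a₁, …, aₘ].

a₀ = ⌊√933⌋ = 30.
With m₀=0, d₀=1 and mₖ₊₁ = dₖaₖ − mₖ, dₖ₊₁ = (n − mₖ₊₁²)/dₖ, aₖ₊₁ = ⌊(a₀+mₖ₊₁)/dₖ₊₁⌋:
  k=1: m=30, d=33, a=1
  k=2: m=3, d=28, a=1
  k=3: m=25, d=11, a=5
  k=4: m=30, d=3, a=20
  k=5: m=30, d=11, a=5
  k=6: m=25, d=28, a=1
  k=7: m=3, d=33, a=1
  k=8: m=30, d=1, a=60
d=1 and a=2a₀=60 at k=8, so the next step gives (m, d) = (30, 33) again — its k=1 value — and the period has length 8.

[30; 1, 1, 5, 20, 5, 1, 1, 60]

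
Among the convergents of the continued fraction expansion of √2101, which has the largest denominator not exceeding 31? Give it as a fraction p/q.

√2101 = [45; 1, 5, 8, 5, 1, 90, …] (period length 6).
Convergents:
  p_0/q_0 = 45/1
  p_1/q_1 = 46/1
  p_2/q_2 = 275/6
  p_3/q_3 = 2246/49
q_2 = 6 ≤ 31 < 49 = q_3, so the answer is 275/6.

275/6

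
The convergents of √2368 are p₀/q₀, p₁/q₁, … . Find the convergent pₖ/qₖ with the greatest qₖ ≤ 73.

3455/71

√2368 = [48; 1, 1, 1, 23, 1, 1, 1, 96, …] (period length 8).
Convergents:
  p_0/q_0 = 48/1
  p_1/q_1 = 49/1
  p_2/q_2 = 97/2
  p_3/q_3 = 146/3
  p_4/q_4 = 3455/71
  p_5/q_5 = 3601/74
q_4 = 71 ≤ 73 < 74 = q_5, so the answer is 3455/71.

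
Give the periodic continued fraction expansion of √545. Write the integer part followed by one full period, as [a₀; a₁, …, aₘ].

[23; 2, 1, 8, 1, 2, 46]

a₀ = ⌊√545⌋ = 23.
With m₀=0, d₀=1 and mₖ₊₁ = dₖaₖ − mₖ, dₖ₊₁ = (n − mₖ₊₁²)/dₖ, aₖ₊₁ = ⌊(a₀+mₖ₊₁)/dₖ₊₁⌋:
  k=1: m=23, d=16, a=2
  k=2: m=9, d=29, a=1
  k=3: m=20, d=5, a=8
  k=4: m=20, d=29, a=1
  k=5: m=9, d=16, a=2
  k=6: m=23, d=1, a=46
d=1 and a=2a₀=46 at k=6, so the next step gives (m, d) = (23, 16) again — its k=1 value — and the period has length 6.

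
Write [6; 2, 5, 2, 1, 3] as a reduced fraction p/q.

Using pₖ = aₖpₖ₋₁ + pₖ₋₂ and qₖ = aₖqₖ₋₁ + qₖ₋₂:
  k=0: a=6, p=6, q=1
  k=1: a=2, p=13, q=2
  k=2: a=5, p=71, q=11
  k=3: a=2, p=155, q=24
  k=4: a=1, p=226, q=35
  k=5: a=3, p=833, q=129

833/129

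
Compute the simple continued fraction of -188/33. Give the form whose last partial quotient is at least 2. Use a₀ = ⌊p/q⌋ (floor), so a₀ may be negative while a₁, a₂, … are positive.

[-6; 3, 3, 3]

-188 = -6·33 + 10
33 = 3·10 + 3
10 = 3·3 + 1
3 = 3·1 + 0  (stop)
So -188/33 = [-6; 3, 3, 3].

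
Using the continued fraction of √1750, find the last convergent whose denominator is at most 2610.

√1750 = [41; 1, 4, 1, 82, …] (period length 4).
Convergents:
  p_0/q_0 = 41/1
  p_1/q_1 = 42/1
  p_2/q_2 = 209/5
  p_3/q_3 = 251/6
  p_4/q_4 = 20791/497
  p_5/q_5 = 21042/503
  p_6/q_6 = 104959/2509
  p_7/q_7 = 126001/3012
q_6 = 2509 ≤ 2610 < 3012 = q_7, so the answer is 104959/2509.

104959/2509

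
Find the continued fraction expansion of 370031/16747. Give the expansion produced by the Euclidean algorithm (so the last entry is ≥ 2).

[22; 10, 2, 18, 14, 3]

370031 = 22*16747 + 1597
16747 = 10*1597 + 777
1597 = 2*777 + 43
777 = 18*43 + 3
43 = 14*3 + 1
3 = 3*1 + 0  (stop)
So 370031/16747 = [22; 10, 2, 18, 14, 3].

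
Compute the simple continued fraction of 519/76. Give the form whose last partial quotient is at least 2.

519 = 6*76 + 63
76 = 1*63 + 13
63 = 4*13 + 11
13 = 1*11 + 2
11 = 5*2 + 1
2 = 2*1 + 0  (stop)
So 519/76 = [6; 1, 4, 1, 5, 2].

[6; 1, 4, 1, 5, 2]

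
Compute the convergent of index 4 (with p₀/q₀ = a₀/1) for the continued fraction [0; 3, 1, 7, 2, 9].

Using pₖ = aₖpₖ₋₁ + pₖ₋₂, qₖ = aₖqₖ₋₁ + qₖ₋₂ (with p₋₁=1, p₋₂=0, q₋₁=0, q₋₂=1):
  k=0: a=0, p=0, q=1
  k=1: a=3, p=1, q=3
  k=2: a=1, p=1, q=4
  k=3: a=7, p=8, q=31
  k=4: a=2, p=17, q=66

17/66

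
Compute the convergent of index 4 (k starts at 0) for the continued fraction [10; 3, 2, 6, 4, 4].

Using pₖ = aₖpₖ₋₁ + pₖ₋₂, qₖ = aₖqₖ₋₁ + qₖ₋₂ (with p₋₁=1, p₋₂=0, q₋₁=0, q₋₂=1):
  k=0: a=10, p=10, q=1
  k=1: a=3, p=31, q=3
  k=2: a=2, p=72, q=7
  k=3: a=6, p=463, q=45
  k=4: a=4, p=1924, q=187

1924/187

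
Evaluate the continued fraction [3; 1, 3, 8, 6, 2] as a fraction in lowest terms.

1642/437

Using pₖ = aₖpₖ₋₁ + pₖ₋₂ and qₖ = aₖqₖ₋₁ + qₖ₋₂:
  k=0: a=3, p=3, q=1
  k=1: a=1, p=4, q=1
  k=2: a=3, p=15, q=4
  k=3: a=8, p=124, q=33
  k=4: a=6, p=759, q=202
  k=5: a=2, p=1642, q=437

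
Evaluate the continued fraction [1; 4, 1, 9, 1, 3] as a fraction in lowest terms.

254/211

Using pₖ = aₖpₖ₋₁ + pₖ₋₂ and qₖ = aₖqₖ₋₁ + qₖ₋₂:
  k=0: a=1, p=1, q=1
  k=1: a=4, p=5, q=4
  k=2: a=1, p=6, q=5
  k=3: a=9, p=59, q=49
  k=4: a=1, p=65, q=54
  k=5: a=3, p=254, q=211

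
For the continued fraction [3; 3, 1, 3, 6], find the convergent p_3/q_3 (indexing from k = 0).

Using pₖ = aₖpₖ₋₁ + pₖ₋₂, qₖ = aₖqₖ₋₁ + qₖ₋₂ (with p₋₁=1, p₋₂=0, q₋₁=0, q₋₂=1):
  k=0: a=3, p=3, q=1
  k=1: a=3, p=10, q=3
  k=2: a=1, p=13, q=4
  k=3: a=3, p=49, q=15

49/15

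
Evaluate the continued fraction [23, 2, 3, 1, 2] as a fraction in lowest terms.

586/25

Using pₖ = aₖpₖ₋₁ + pₖ₋₂ and qₖ = aₖqₖ₋₁ + qₖ₋₂:
  k=0: a=23, p=23, q=1
  k=1: a=2, p=47, q=2
  k=2: a=3, p=164, q=7
  k=3: a=1, p=211, q=9
  k=4: a=2, p=586, q=25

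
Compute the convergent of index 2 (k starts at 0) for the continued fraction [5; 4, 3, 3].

68/13

Using pₖ = aₖpₖ₋₁ + pₖ₋₂, qₖ = aₖqₖ₋₁ + qₖ₋₂ (with p₋₁=1, p₋₂=0, q₋₁=0, q₋₂=1):
  k=0: a=5, p=5, q=1
  k=1: a=4, p=21, q=4
  k=2: a=3, p=68, q=13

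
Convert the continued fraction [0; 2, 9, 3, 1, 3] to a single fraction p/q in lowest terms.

139/293

Fold from the inside: start with 3/1.
  1 + 1/3 = 4/3
  3 + 3/4 = 15/4
  9 + 4/15 = 139/15
  2 + 15/139 = 293/139
  0 + 139/293 = 139/293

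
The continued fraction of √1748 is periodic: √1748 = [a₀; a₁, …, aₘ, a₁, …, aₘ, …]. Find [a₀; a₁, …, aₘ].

[41; 1, 4, 4, 4, 1, 82]

a₀ = ⌊√1748⌋ = 41.
With m₀=0, d₀=1 and mₖ₊₁ = dₖaₖ − mₖ, dₖ₊₁ = (n − mₖ₊₁²)/dₖ, aₖ₊₁ = ⌊(a₀+mₖ₊₁)/dₖ₊₁⌋:
  k=1: m=41, d=67, a=1
  k=2: m=26, d=16, a=4
  k=3: m=38, d=19, a=4
  k=4: m=38, d=16, a=4
  k=5: m=26, d=67, a=1
  k=6: m=41, d=1, a=82
d=1 and a=2a₀=82 at k=6, so the next step gives (m, d) = (41, 67) again — its k=1 value — and the period has length 6.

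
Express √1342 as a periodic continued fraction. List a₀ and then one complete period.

a₀ = ⌊√1342⌋ = 36.
With m₀=0, d₀=1 and mₖ₊₁ = dₖaₖ − mₖ, dₖ₊₁ = (n − mₖ₊₁²)/dₖ, aₖ₊₁ = ⌊(a₀+mₖ₊₁)/dₖ₊₁⌋:
  k=1: m=36, d=46, a=1
  k=2: m=10, d=27, a=1
  k=3: m=17, d=39, a=1
  k=4: m=22, d=22, a=2
  k=5: m=22, d=39, a=1
  k=6: m=17, d=27, a=1
  k=7: m=10, d=46, a=1
  k=8: m=36, d=1, a=72
d=1 and a=2a₀=72 at k=8, so the next step gives (m, d) = (36, 46) again — its k=1 value — and the period has length 8.

[36; 1, 1, 1, 2, 1, 1, 1, 72]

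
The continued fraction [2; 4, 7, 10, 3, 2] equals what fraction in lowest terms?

Fold from the inside: start with 2/1.
  3 + 1/2 = 7/2
  10 + 2/7 = 72/7
  7 + 7/72 = 511/72
  4 + 72/511 = 2116/511
  2 + 511/2116 = 4743/2116

4743/2116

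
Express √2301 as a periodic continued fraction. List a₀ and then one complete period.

[47; 1, 30, 1, 94]

a₀ = ⌊√2301⌋ = 47.
With m₀=0, d₀=1 and mₖ₊₁ = dₖaₖ − mₖ, dₖ₊₁ = (n − mₖ₊₁²)/dₖ, aₖ₊₁ = ⌊(a₀+mₖ₊₁)/dₖ₊₁⌋:
  k=1: m=47, d=92, a=1
  k=2: m=45, d=3, a=30
  k=3: m=45, d=92, a=1
  k=4: m=47, d=1, a=94
d=1 and a=2a₀=94 at k=4, so the next step gives (m, d) = (47, 92) again — its k=1 value — and the period has length 4.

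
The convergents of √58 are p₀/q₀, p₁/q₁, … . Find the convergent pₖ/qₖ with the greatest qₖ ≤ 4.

√58 = [7; 1, 1, 1, 1, 1, 1, 14, …] (period length 7).
Convergents:
  p_0/q_0 = 7/1
  p_1/q_1 = 8/1
  p_2/q_2 = 15/2
  p_3/q_3 = 23/3
  p_4/q_4 = 38/5
q_3 = 3 ≤ 4 < 5 = q_4, so the answer is 23/3.

23/3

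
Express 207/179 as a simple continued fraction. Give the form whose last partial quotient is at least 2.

207 = 1×179 + 28
179 = 6×28 + 11
28 = 2×11 + 6
11 = 1×6 + 5
6 = 1×5 + 1
5 = 5×1 + 0  (stop)
So 207/179 = [1; 6, 2, 1, 1, 5].

[1; 6, 2, 1, 1, 5]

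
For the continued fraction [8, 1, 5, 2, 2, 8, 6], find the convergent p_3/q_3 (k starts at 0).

115/13

Using pₖ = aₖpₖ₋₁ + pₖ₋₂, qₖ = aₖqₖ₋₁ + qₖ₋₂ (with p₋₁=1, p₋₂=0, q₋₁=0, q₋₂=1):
  k=0: a=8, p=8, q=1
  k=1: a=1, p=9, q=1
  k=2: a=5, p=53, q=6
  k=3: a=2, p=115, q=13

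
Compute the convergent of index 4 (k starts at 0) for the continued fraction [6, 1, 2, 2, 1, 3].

67/10

Using pₖ = aₖpₖ₋₁ + pₖ₋₂, qₖ = aₖqₖ₋₁ + qₖ₋₂ (with p₋₁=1, p₋₂=0, q₋₁=0, q₋₂=1):
  k=0: a=6, p=6, q=1
  k=1: a=1, p=7, q=1
  k=2: a=2, p=20, q=3
  k=3: a=2, p=47, q=7
  k=4: a=1, p=67, q=10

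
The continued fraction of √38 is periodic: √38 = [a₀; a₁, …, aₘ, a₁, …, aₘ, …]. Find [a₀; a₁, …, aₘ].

a₀ = ⌊√38⌋ = 6.

[6; 6, 12]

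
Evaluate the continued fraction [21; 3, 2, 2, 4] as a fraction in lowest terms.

1597/75

Fold from the inside: start with 4/1.
  2 + 1/4 = 9/4
  2 + 4/9 = 22/9
  3 + 9/22 = 75/22
  21 + 22/75 = 1597/75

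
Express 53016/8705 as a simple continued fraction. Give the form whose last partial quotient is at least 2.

53016 = 6×8705 + 786
8705 = 11×786 + 59
786 = 13×59 + 19
59 = 3×19 + 2
19 = 9×2 + 1
2 = 2×1 + 0  (stop)
So 53016/8705 = [6; 11, 13, 3, 9, 2].

[6; 11, 13, 3, 9, 2]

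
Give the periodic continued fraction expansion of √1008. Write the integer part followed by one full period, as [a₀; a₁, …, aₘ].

a₀ = ⌊√1008⌋ = 31.
With m₀=0, d₀=1 and mₖ₊₁ = dₖaₖ − mₖ, dₖ₊₁ = (n − mₖ₊₁²)/dₖ, aₖ₊₁ = ⌊(a₀+mₖ₊₁)/dₖ₊₁⌋:
  k=1: m=31, d=47, a=1
  k=2: m=16, d=16, a=2
  k=3: m=16, d=47, a=1
  k=4: m=31, d=1, a=62
d=1 and a=2a₀=62 at k=4, so the next step gives (m, d) = (31, 47) again — its k=1 value — and the period has length 4.

[31; 1, 2, 1, 62]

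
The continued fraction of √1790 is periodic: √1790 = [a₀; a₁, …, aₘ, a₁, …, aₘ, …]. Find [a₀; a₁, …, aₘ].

[42; 3, 4, 8, 4, 3, 84]

a₀ = ⌊√1790⌋ = 42.
With m₀=0, d₀=1 and mₖ₊₁ = dₖaₖ − mₖ, dₖ₊₁ = (n − mₖ₊₁²)/dₖ, aₖ₊₁ = ⌊(a₀+mₖ₊₁)/dₖ₊₁⌋:
  k=1: m=42, d=26, a=3
  k=2: m=36, d=19, a=4
  k=3: m=40, d=10, a=8
  k=4: m=40, d=19, a=4
  k=5: m=36, d=26, a=3
  k=6: m=42, d=1, a=84
d=1 and a=2a₀=84 at k=6, so the next step gives (m, d) = (42, 26) again — its k=1 value — and the period has length 6.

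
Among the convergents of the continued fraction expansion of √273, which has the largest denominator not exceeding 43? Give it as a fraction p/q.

√273 = [16; 1, 1, 10, 1, 1, 32, …] (period length 6).
Convergents:
  p_0/q_0 = 16/1
  p_1/q_1 = 17/1
  p_2/q_2 = 33/2
  p_3/q_3 = 347/21
  p_4/q_4 = 380/23
  p_5/q_5 = 727/44
q_4 = 23 ≤ 43 < 44 = q_5, so the answer is 380/23.

380/23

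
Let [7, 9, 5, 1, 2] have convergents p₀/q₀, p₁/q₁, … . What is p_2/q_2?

327/46

Using pₖ = aₖpₖ₋₁ + pₖ₋₂, qₖ = aₖqₖ₋₁ + qₖ₋₂ (with p₋₁=1, p₋₂=0, q₋₁=0, q₋₂=1):
  k=0: a=7, p=7, q=1
  k=1: a=9, p=64, q=9
  k=2: a=5, p=327, q=46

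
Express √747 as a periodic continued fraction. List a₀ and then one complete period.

[27; 3, 54]

a₀ = ⌊√747⌋ = 27.
With m₀=0, d₀=1 and mₖ₊₁ = dₖaₖ − mₖ, dₖ₊₁ = (n − mₖ₊₁²)/dₖ, aₖ₊₁ = ⌊(a₀+mₖ₊₁)/dₖ₊₁⌋:
  k=1: m=27, d=18, a=3
  k=2: m=27, d=1, a=54
d=1 and a=2a₀=54 at k=2, so the next step gives (m, d) = (27, 18) again — its k=1 value — and the period has length 2.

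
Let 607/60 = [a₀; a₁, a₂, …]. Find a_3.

1

607 = 10·60 + 7   →  a_0 = 10
60 = 8·7 + 4   →  a_1 = 8
7 = 1·4 + 3   →  a_2 = 1
4 = 1·3 + 1   →  a_3 = 1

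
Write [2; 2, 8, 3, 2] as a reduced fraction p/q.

304/123

Using pₖ = aₖpₖ₋₁ + pₖ₋₂ and qₖ = aₖqₖ₋₁ + qₖ₋₂:
  k=0: a=2, p=2, q=1
  k=1: a=2, p=5, q=2
  k=2: a=8, p=42, q=17
  k=3: a=3, p=131, q=53
  k=4: a=2, p=304, q=123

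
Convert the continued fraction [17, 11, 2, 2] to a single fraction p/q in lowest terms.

Using pₖ = aₖpₖ₋₁ + pₖ₋₂ and qₖ = aₖqₖ₋₁ + qₖ₋₂:
  k=0: a=17, p=17, q=1
  k=1: a=11, p=188, q=11
  k=2: a=2, p=393, q=23
  k=3: a=2, p=974, q=57

974/57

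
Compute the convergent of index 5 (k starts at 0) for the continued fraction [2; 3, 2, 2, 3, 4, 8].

571/249

Using pₖ = aₖpₖ₋₁ + pₖ₋₂, qₖ = aₖqₖ₋₁ + qₖ₋₂ (with p₋₁=1, p₋₂=0, q₋₁=0, q₋₂=1):
  k=0: a=2, p=2, q=1
  k=1: a=3, p=7, q=3
  k=2: a=2, p=16, q=7
  k=3: a=2, p=39, q=17
  k=4: a=3, p=133, q=58
  k=5: a=4, p=571, q=249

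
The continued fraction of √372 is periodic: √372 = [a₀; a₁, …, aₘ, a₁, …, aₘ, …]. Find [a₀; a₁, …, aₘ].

[19; 3, 2, 12, 2, 3, 38]

a₀ = ⌊√372⌋ = 19.
With m₀=0, d₀=1 and mₖ₊₁ = dₖaₖ − mₖ, dₖ₊₁ = (n − mₖ₊₁²)/dₖ, aₖ₊₁ = ⌊(a₀+mₖ₊₁)/dₖ₊₁⌋:
  k=1: m=19, d=11, a=3
  k=2: m=14, d=16, a=2
  k=3: m=18, d=3, a=12
  k=4: m=18, d=16, a=2
  k=5: m=14, d=11, a=3
  k=6: m=19, d=1, a=38
d=1 and a=2a₀=38 at k=6, so the next step gives (m, d) = (19, 11) again — its k=1 value — and the period has length 6.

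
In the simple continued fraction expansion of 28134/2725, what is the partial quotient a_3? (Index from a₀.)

9

28134 = 10·2725 + 884   →  a_0 = 10
2725 = 3·884 + 73   →  a_1 = 3
884 = 12·73 + 8   →  a_2 = 12
73 = 9·8 + 1   →  a_3 = 9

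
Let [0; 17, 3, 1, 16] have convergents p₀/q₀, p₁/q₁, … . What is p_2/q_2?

3/52

Using pₖ = aₖpₖ₋₁ + pₖ₋₂, qₖ = aₖqₖ₋₁ + qₖ₋₂ (with p₋₁=1, p₋₂=0, q₋₁=0, q₋₂=1):
  k=0: a=0, p=0, q=1
  k=1: a=17, p=1, q=17
  k=2: a=3, p=3, q=52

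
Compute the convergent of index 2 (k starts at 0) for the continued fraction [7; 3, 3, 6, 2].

73/10

Using pₖ = aₖpₖ₋₁ + pₖ₋₂, qₖ = aₖqₖ₋₁ + qₖ₋₂ (with p₋₁=1, p₋₂=0, q₋₁=0, q₋₂=1):
  k=0: a=7, p=7, q=1
  k=1: a=3, p=22, q=3
  k=2: a=3, p=73, q=10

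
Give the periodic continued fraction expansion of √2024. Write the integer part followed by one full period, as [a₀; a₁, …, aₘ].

[44; 1, 88]

a₀ = ⌊√2024⌋ = 44.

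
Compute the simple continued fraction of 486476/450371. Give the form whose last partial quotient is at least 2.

486476 = 1×450371 + 36105
450371 = 12×36105 + 17111
36105 = 2×17111 + 1883
17111 = 9×1883 + 164
1883 = 11×164 + 79
164 = 2×79 + 6
79 = 13×6 + 1
6 = 6×1 + 0  (stop)
So 486476/450371 = [1; 12, 2, 9, 11, 2, 13, 6].

[1; 12, 2, 9, 11, 2, 13, 6]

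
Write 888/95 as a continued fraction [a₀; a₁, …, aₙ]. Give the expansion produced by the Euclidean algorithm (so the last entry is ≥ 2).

888 = 9×95 + 33
95 = 2×33 + 29
33 = 1×29 + 4
29 = 7×4 + 1
4 = 4×1 + 0  (stop)
So 888/95 = [9; 2, 1, 7, 4].

[9; 2, 1, 7, 4]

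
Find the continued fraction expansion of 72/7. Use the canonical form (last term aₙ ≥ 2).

[10; 3, 2]

72 = 10×7 + 2
7 = 3×2 + 1
2 = 2×1 + 0  (stop)
So 72/7 = [10; 3, 2].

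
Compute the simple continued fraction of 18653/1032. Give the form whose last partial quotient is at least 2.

18653 = 18×1032 + 77
1032 = 13×77 + 31
77 = 2×31 + 15
31 = 2×15 + 1
15 = 15×1 + 0  (stop)
So 18653/1032 = [18; 13, 2, 2, 15].

[18; 13, 2, 2, 15]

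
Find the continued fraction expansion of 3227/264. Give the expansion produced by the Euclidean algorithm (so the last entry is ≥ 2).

[12; 4, 2, 9, 3]

3227 = 12×264 + 59
264 = 4×59 + 28
59 = 2×28 + 3
28 = 9×3 + 1
3 = 3×1 + 0  (stop)
So 3227/264 = [12; 4, 2, 9, 3].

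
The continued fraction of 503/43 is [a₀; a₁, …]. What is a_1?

1

503 = 11·43 + 30   →  a_0 = 11
43 = 1·30 + 13   →  a_1 = 1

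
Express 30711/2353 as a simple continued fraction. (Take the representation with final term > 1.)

30711 = 13×2353 + 122
2353 = 19×122 + 35
122 = 3×35 + 17
35 = 2×17 + 1
17 = 17×1 + 0  (stop)
So 30711/2353 = [13; 19, 3, 2, 17].

[13; 19, 3, 2, 17]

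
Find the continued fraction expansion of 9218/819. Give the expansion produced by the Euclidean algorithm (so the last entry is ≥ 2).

[11; 3, 1, 11, 3, 2, 2]

9218 = 11·819 + 209
819 = 3·209 + 192
209 = 1·192 + 17
192 = 11·17 + 5
17 = 3·5 + 2
5 = 2·2 + 1
2 = 2·1 + 0  (stop)
So 9218/819 = [11; 3, 1, 11, 3, 2, 2].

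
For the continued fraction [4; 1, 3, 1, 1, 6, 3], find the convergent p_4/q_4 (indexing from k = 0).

Using pₖ = aₖpₖ₋₁ + pₖ₋₂, qₖ = aₖqₖ₋₁ + qₖ₋₂ (with p₋₁=1, p₋₂=0, q₋₁=0, q₋₂=1):
  k=0: a=4, p=4, q=1
  k=1: a=1, p=5, q=1
  k=2: a=3, p=19, q=4
  k=3: a=1, p=24, q=5
  k=4: a=1, p=43, q=9

43/9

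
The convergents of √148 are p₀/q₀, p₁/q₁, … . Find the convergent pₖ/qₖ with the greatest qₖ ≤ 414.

√148 = [12; 6, 24, …] (period length 2).
Convergents:
  p_0/q_0 = 12/1
  p_1/q_1 = 73/6
  p_2/q_2 = 1764/145
  p_3/q_3 = 10657/876
q_2 = 145 ≤ 414 < 876 = q_3, so the answer is 1764/145.

1764/145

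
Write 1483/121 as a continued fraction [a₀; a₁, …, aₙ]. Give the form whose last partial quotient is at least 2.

1483 = 12×121 + 31
121 = 3×31 + 28
31 = 1×28 + 3
28 = 9×3 + 1
3 = 3×1 + 0  (stop)
So 1483/121 = [12; 3, 1, 9, 3].

[12; 3, 1, 9, 3]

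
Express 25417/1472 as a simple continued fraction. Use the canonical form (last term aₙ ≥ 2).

25417 = 17×1472 + 393
1472 = 3×393 + 293
393 = 1×293 + 100
293 = 2×100 + 93
100 = 1×93 + 7
93 = 13×7 + 2
7 = 3×2 + 1
2 = 2×1 + 0  (stop)
So 25417/1472 = [17; 3, 1, 2, 1, 13, 3, 2].

[17; 3, 1, 2, 1, 13, 3, 2]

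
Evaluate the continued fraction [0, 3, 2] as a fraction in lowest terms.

Fold from the inside: start with 2/1.
  3 + 1/2 = 7/2
  0 + 2/7 = 2/7

2/7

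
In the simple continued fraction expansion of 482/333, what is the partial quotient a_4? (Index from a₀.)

482 = 1·333 + 149   →  a_0 = 1
333 = 2·149 + 35   →  a_1 = 2
149 = 4·35 + 9   →  a_2 = 4
35 = 3·9 + 8   →  a_3 = 3
9 = 1·8 + 1   →  a_4 = 1

1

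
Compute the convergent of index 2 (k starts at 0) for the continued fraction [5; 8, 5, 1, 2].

210/41

Using pₖ = aₖpₖ₋₁ + pₖ₋₂, qₖ = aₖqₖ₋₁ + qₖ₋₂ (with p₋₁=1, p₋₂=0, q₋₁=0, q₋₂=1):
  k=0: a=5, p=5, q=1
  k=1: a=8, p=41, q=8
  k=2: a=5, p=210, q=41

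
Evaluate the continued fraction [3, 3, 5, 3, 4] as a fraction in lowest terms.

729/220

Fold from the inside: start with 4/1.
  3 + 1/4 = 13/4
  5 + 4/13 = 69/13
  3 + 13/69 = 220/69
  3 + 69/220 = 729/220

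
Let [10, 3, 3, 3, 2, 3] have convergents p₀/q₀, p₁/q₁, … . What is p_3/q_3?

Using pₖ = aₖpₖ₋₁ + pₖ₋₂, qₖ = aₖqₖ₋₁ + qₖ₋₂ (with p₋₁=1, p₋₂=0, q₋₁=0, q₋₂=1):
  k=0: a=10, p=10, q=1
  k=1: a=3, p=31, q=3
  k=2: a=3, p=103, q=10
  k=3: a=3, p=340, q=33

340/33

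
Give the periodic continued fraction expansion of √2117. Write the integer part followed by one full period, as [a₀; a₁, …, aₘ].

[46; 92]

a₀ = ⌊√2117⌋ = 46.
With m₀=0, d₀=1 and mₖ₊₁ = dₖaₖ − mₖ, dₖ₊₁ = (n − mₖ₊₁²)/dₖ, aₖ₊₁ = ⌊(a₀+mₖ₊₁)/dₖ₊₁⌋:
  k=1: m=46, d=1, a=92
d=1 and a=2a₀=92 at k=1, so the next step gives (m, d) = (46, 1) again — its k=1 value — and the period has length 1.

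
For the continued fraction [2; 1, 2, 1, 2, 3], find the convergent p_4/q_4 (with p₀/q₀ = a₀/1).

Using pₖ = aₖpₖ₋₁ + pₖ₋₂, qₖ = aₖqₖ₋₁ + qₖ₋₂ (with p₋₁=1, p₋₂=0, q₋₁=0, q₋₂=1):
  k=0: a=2, p=2, q=1
  k=1: a=1, p=3, q=1
  k=2: a=2, p=8, q=3
  k=3: a=1, p=11, q=4
  k=4: a=2, p=30, q=11

30/11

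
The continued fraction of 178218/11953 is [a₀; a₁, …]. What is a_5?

4

178218 = 14·11953 + 10876   →  a_0 = 14
11953 = 1·10876 + 1077   →  a_1 = 1
10876 = 10·1077 + 106   →  a_2 = 10
1077 = 10·106 + 17   →  a_3 = 10
106 = 6·17 + 4   →  a_4 = 6
17 = 4·4 + 1   →  a_5 = 4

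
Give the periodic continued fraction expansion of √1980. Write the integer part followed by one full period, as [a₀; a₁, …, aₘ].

[44; 2, 88]

a₀ = ⌊√1980⌋ = 44.
With m₀=0, d₀=1 and mₖ₊₁ = dₖaₖ − mₖ, dₖ₊₁ = (n − mₖ₊₁²)/dₖ, aₖ₊₁ = ⌊(a₀+mₖ₊₁)/dₖ₊₁⌋:
  k=1: m=44, d=44, a=2
  k=2: m=44, d=1, a=88
d=1 and a=2a₀=88 at k=2, so the next step gives (m, d) = (44, 44) again — its k=1 value — and the period has length 2.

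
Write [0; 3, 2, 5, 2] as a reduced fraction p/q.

24/83

Using pₖ = aₖpₖ₋₁ + pₖ₋₂ and qₖ = aₖqₖ₋₁ + qₖ₋₂:
  k=0: a=0, p=0, q=1
  k=1: a=3, p=1, q=3
  k=2: a=2, p=2, q=7
  k=3: a=5, p=11, q=38
  k=4: a=2, p=24, q=83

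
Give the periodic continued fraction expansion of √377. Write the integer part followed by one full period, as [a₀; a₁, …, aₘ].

a₀ = ⌊√377⌋ = 19.
With m₀=0, d₀=1 and mₖ₊₁ = dₖaₖ − mₖ, dₖ₊₁ = (n − mₖ₊₁²)/dₖ, aₖ₊₁ = ⌊(a₀+mₖ₊₁)/dₖ₊₁⌋:
  k=1: m=19, d=16, a=2
  k=2: m=13, d=13, a=2
  k=3: m=13, d=16, a=2
  k=4: m=19, d=1, a=38
d=1 and a=2a₀=38 at k=4, so the next step gives (m, d) = (19, 16) again — its k=1 value — and the period has length 4.

[19; 2, 2, 2, 38]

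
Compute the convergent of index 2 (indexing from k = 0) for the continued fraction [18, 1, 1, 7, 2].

Using pₖ = aₖpₖ₋₁ + pₖ₋₂, qₖ = aₖqₖ₋₁ + qₖ₋₂ (with p₋₁=1, p₋₂=0, q₋₁=0, q₋₂=1):
  k=0: a=18, p=18, q=1
  k=1: a=1, p=19, q=1
  k=2: a=1, p=37, q=2

37/2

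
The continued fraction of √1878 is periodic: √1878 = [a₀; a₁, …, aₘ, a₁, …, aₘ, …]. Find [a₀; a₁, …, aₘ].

[43; 2, 1, 42, 1, 2, 86]

a₀ = ⌊√1878⌋ = 43.
With m₀=0, d₀=1 and mₖ₊₁ = dₖaₖ − mₖ, dₖ₊₁ = (n − mₖ₊₁²)/dₖ, aₖ₊₁ = ⌊(a₀+mₖ₊₁)/dₖ₊₁⌋:
  k=1: m=43, d=29, a=2
  k=2: m=15, d=57, a=1
  k=3: m=42, d=2, a=42
  k=4: m=42, d=57, a=1
  k=5: m=15, d=29, a=2
  k=6: m=43, d=1, a=86
d=1 and a=2a₀=86 at k=6, so the next step gives (m, d) = (43, 29) again — its k=1 value — and the period has length 6.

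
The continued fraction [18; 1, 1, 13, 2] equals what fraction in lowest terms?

1037/56

Using pₖ = aₖpₖ₋₁ + pₖ₋₂ and qₖ = aₖqₖ₋₁ + qₖ₋₂:
  k=0: a=18, p=18, q=1
  k=1: a=1, p=19, q=1
  k=2: a=1, p=37, q=2
  k=3: a=13, p=500, q=27
  k=4: a=2, p=1037, q=56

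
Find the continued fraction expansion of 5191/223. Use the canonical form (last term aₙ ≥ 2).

5191 = 23*223 + 62
223 = 3*62 + 37
62 = 1*37 + 25
37 = 1*25 + 12
25 = 2*12 + 1
12 = 12*1 + 0  (stop)
So 5191/223 = [23; 3, 1, 1, 2, 12].

[23; 3, 1, 1, 2, 12]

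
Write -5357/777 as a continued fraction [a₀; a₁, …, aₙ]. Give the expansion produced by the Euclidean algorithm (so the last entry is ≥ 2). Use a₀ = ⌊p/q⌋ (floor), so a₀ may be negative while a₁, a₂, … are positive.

-5357 = -7×777 + 82
777 = 9×82 + 39
82 = 2×39 + 4
39 = 9×4 + 3
4 = 1×3 + 1
3 = 3×1 + 0  (stop)
So -5357/777 = [-7; 9, 2, 9, 1, 3].

[-7; 9, 2, 9, 1, 3]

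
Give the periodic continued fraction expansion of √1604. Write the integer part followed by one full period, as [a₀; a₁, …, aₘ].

[40; 20, 80]

a₀ = ⌊√1604⌋ = 40.
With m₀=0, d₀=1 and mₖ₊₁ = dₖaₖ − mₖ, dₖ₊₁ = (n − mₖ₊₁²)/dₖ, aₖ₊₁ = ⌊(a₀+mₖ₊₁)/dₖ₊₁⌋:
  k=1: m=40, d=4, a=20
  k=2: m=40, d=1, a=80
d=1 and a=2a₀=80 at k=2, so the next step gives (m, d) = (40, 4) again — its k=1 value — and the period has length 2.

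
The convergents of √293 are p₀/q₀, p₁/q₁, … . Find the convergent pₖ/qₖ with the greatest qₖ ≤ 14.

154/9

√293 = [17; 8, 1, 1, 8, 34, …] (period length 5).
Convergents:
  p_0/q_0 = 17/1
  p_1/q_1 = 137/8
  p_2/q_2 = 154/9
  p_3/q_3 = 291/17
q_2 = 9 ≤ 14 < 17 = q_3, so the answer is 154/9.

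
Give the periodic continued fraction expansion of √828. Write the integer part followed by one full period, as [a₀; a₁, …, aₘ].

a₀ = ⌊√828⌋ = 28.

[28; 1, 3, 2, 3, 1, 56]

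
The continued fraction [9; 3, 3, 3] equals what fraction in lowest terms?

Fold from the inside: start with 3/1.
  3 + 1/3 = 10/3
  3 + 3/10 = 33/10
  9 + 10/33 = 307/33

307/33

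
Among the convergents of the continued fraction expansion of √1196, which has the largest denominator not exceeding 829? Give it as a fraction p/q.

28462/823

√1196 = [34; 1, 1, 2, 1, 1, 68, …] (period length 6).
Convergents:
  p_0/q_0 = 34/1
  p_1/q_1 = 35/1
  p_2/q_2 = 69/2
  p_3/q_3 = 173/5
  p_4/q_4 = 242/7
  p_5/q_5 = 415/12
  p_6/q_6 = 28462/823
  p_7/q_7 = 28877/835
q_6 = 823 ≤ 829 < 835 = q_7, so the answer is 28462/823.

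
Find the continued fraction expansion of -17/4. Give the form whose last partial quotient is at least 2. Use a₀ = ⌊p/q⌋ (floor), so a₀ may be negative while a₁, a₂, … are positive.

-17 = -5×4 + 3
4 = 1×3 + 1
3 = 3×1 + 0  (stop)
So -17/4 = [-5; 1, 3].

[-5; 1, 3]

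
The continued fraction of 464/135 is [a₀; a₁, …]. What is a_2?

464 = 3·135 + 59   →  a_0 = 3
135 = 2·59 + 17   →  a_1 = 2
59 = 3·17 + 8   →  a_2 = 3

3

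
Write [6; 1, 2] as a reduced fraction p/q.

Fold from the inside: start with 2/1.
  1 + 1/2 = 3/2
  6 + 2/3 = 20/3

20/3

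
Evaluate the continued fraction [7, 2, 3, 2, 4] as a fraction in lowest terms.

528/71

Using pₖ = aₖpₖ₋₁ + pₖ₋₂ and qₖ = aₖqₖ₋₁ + qₖ₋₂:
  k=0: a=7, p=7, q=1
  k=1: a=2, p=15, q=2
  k=2: a=3, p=52, q=7
  k=3: a=2, p=119, q=16
  k=4: a=4, p=528, q=71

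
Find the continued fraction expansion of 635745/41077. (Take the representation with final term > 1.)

635745 = 15*41077 + 19590
41077 = 2*19590 + 1897
19590 = 10*1897 + 620
1897 = 3*620 + 37
620 = 16*37 + 28
37 = 1*28 + 9
28 = 3*9 + 1
9 = 9*1 + 0  (stop)
So 635745/41077 = [15; 2, 10, 3, 16, 1, 3, 9].

[15; 2, 10, 3, 16, 1, 3, 9]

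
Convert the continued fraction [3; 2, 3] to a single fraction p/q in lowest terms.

24/7

Fold from the inside: start with 3/1.
  2 + 1/3 = 7/3
  3 + 3/7 = 24/7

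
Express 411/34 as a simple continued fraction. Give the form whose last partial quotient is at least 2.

[12; 11, 3]

411 = 12·34 + 3
34 = 11·3 + 1
3 = 3·1 + 0  (stop)
So 411/34 = [12; 11, 3].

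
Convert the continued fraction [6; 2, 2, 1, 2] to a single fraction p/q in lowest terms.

122/19

Fold from the inside: start with 2/1.
  1 + 1/2 = 3/2
  2 + 2/3 = 8/3
  2 + 3/8 = 19/8
  6 + 8/19 = 122/19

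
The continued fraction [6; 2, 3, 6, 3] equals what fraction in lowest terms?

Fold from the inside: start with 3/1.
  6 + 1/3 = 19/3
  3 + 3/19 = 60/19
  2 + 19/60 = 139/60
  6 + 60/139 = 894/139

894/139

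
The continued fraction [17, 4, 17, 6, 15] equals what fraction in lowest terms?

Using pₖ = aₖpₖ₋₁ + pₖ₋₂ and qₖ = aₖqₖ₋₁ + qₖ₋₂:
  k=0: a=17, p=17, q=1
  k=1: a=4, p=69, q=4
  k=2: a=17, p=1190, q=69
  k=3: a=6, p=7209, q=418
  k=4: a=15, p=109325, q=6339

109325/6339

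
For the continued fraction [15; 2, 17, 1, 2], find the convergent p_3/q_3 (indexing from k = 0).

573/37

Using pₖ = aₖpₖ₋₁ + pₖ₋₂, qₖ = aₖqₖ₋₁ + qₖ₋₂ (with p₋₁=1, p₋₂=0, q₋₁=0, q₋₂=1):
  k=0: a=15, p=15, q=1
  k=1: a=2, p=31, q=2
  k=2: a=17, p=542, q=35
  k=3: a=1, p=573, q=37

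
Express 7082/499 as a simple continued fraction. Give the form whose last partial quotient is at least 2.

7082 = 14·499 + 96
499 = 5·96 + 19
96 = 5·19 + 1
19 = 19·1 + 0  (stop)
So 7082/499 = [14; 5, 5, 19].

[14; 5, 5, 19]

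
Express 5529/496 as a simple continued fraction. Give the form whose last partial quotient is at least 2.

5529 = 11·496 + 73
496 = 6·73 + 58
73 = 1·58 + 15
58 = 3·15 + 13
15 = 1·13 + 2
13 = 6·2 + 1
2 = 2·1 + 0  (stop)
So 5529/496 = [11; 6, 1, 3, 1, 6, 2].

[11; 6, 1, 3, 1, 6, 2]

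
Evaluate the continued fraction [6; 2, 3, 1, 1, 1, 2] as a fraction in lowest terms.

425/66

Fold from the inside: start with 2/1.
  1 + 1/2 = 3/2
  1 + 2/3 = 5/3
  1 + 3/5 = 8/5
  3 + 5/8 = 29/8
  2 + 8/29 = 66/29
  6 + 29/66 = 425/66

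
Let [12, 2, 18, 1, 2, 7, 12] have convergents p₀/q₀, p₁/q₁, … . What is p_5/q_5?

10539/844

Using pₖ = aₖpₖ₋₁ + pₖ₋₂, qₖ = aₖqₖ₋₁ + qₖ₋₂ (with p₋₁=1, p₋₂=0, q₋₁=0, q₋₂=1):
  k=0: a=12, p=12, q=1
  k=1: a=2, p=25, q=2
  k=2: a=18, p=462, q=37
  k=3: a=1, p=487, q=39
  k=4: a=2, p=1436, q=115
  k=5: a=7, p=10539, q=844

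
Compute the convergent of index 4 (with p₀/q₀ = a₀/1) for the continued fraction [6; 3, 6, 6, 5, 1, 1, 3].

3815/604

Using pₖ = aₖpₖ₋₁ + pₖ₋₂, qₖ = aₖqₖ₋₁ + qₖ₋₂ (with p₋₁=1, p₋₂=0, q₋₁=0, q₋₂=1):
  k=0: a=6, p=6, q=1
  k=1: a=3, p=19, q=3
  k=2: a=6, p=120, q=19
  k=3: a=6, p=739, q=117
  k=4: a=5, p=3815, q=604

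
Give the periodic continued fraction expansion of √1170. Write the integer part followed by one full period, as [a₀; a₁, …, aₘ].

a₀ = ⌊√1170⌋ = 34.
With m₀=0, d₀=1 and mₖ₊₁ = dₖaₖ − mₖ, dₖ₊₁ = (n − mₖ₊₁²)/dₖ, aₖ₊₁ = ⌊(a₀+mₖ₊₁)/dₖ₊₁⌋:
  k=1: m=34, d=14, a=4
  k=2: m=22, d=49, a=1
  k=3: m=27, d=9, a=6
  k=4: m=27, d=49, a=1
  k=5: m=22, d=14, a=4
  k=6: m=34, d=1, a=68
d=1 and a=2a₀=68 at k=6, so the next step gives (m, d) = (34, 14) again — its k=1 value — and the period has length 6.

[34; 4, 1, 6, 1, 4, 68]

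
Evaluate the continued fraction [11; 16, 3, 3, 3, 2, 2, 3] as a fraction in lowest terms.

113788/10287

Using pₖ = aₖpₖ₋₁ + pₖ₋₂ and qₖ = aₖqₖ₋₁ + qₖ₋₂:
  k=0: a=11, p=11, q=1
  k=1: a=16, p=177, q=16
  k=2: a=3, p=542, q=49
  k=3: a=3, p=1803, q=163
  k=4: a=3, p=5951, q=538
  k=5: a=2, p=13705, q=1239
  k=6: a=2, p=33361, q=3016
  k=7: a=3, p=113788, q=10287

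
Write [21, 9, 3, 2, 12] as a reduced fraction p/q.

17055/808

Fold from the inside: start with 12/1.
  2 + 1/12 = 25/12
  3 + 12/25 = 87/25
  9 + 25/87 = 808/87
  21 + 87/808 = 17055/808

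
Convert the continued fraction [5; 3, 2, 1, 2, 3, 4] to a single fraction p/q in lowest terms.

2071/391

Using pₖ = aₖpₖ₋₁ + pₖ₋₂ and qₖ = aₖqₖ₋₁ + qₖ₋₂:
  k=0: a=5, p=5, q=1
  k=1: a=3, p=16, q=3
  k=2: a=2, p=37, q=7
  k=3: a=1, p=53, q=10
  k=4: a=2, p=143, q=27
  k=5: a=3, p=482, q=91
  k=6: a=4, p=2071, q=391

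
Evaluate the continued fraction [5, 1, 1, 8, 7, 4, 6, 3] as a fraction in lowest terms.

54637/9882

Fold from the inside: start with 3/1.
  6 + 1/3 = 19/3
  4 + 3/19 = 79/19
  7 + 19/79 = 572/79
  8 + 79/572 = 4655/572
  1 + 572/4655 = 5227/4655
  1 + 4655/5227 = 9882/5227
  5 + 5227/9882 = 54637/9882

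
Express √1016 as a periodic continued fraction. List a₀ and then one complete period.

a₀ = ⌊√1016⌋ = 31.
With m₀=0, d₀=1 and mₖ₊₁ = dₖaₖ − mₖ, dₖ₊₁ = (n − mₖ₊₁²)/dₖ, aₖ₊₁ = ⌊(a₀+mₖ₊₁)/dₖ₊₁⌋:
  k=1: m=31, d=55, a=1
  k=2: m=24, d=8, a=6
  k=3: m=24, d=55, a=1
  k=4: m=31, d=1, a=62
d=1 and a=2a₀=62 at k=4, so the next step gives (m, d) = (31, 55) again — its k=1 value — and the period has length 4.

[31; 1, 6, 1, 62]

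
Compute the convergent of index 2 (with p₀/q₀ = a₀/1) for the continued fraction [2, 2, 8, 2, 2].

42/17

Using pₖ = aₖpₖ₋₁ + pₖ₋₂, qₖ = aₖqₖ₋₁ + qₖ₋₂ (with p₋₁=1, p₋₂=0, q₋₁=0, q₋₂=1):
  k=0: a=2, p=2, q=1
  k=1: a=2, p=5, q=2
  k=2: a=8, p=42, q=17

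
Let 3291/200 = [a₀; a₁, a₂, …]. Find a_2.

3291 = 16·200 + 91   →  a_0 = 16
200 = 2·91 + 18   →  a_1 = 2
91 = 5·18 + 1   →  a_2 = 5

5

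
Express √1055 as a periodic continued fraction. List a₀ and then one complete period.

[32; 2, 12, 2, 64]

a₀ = ⌊√1055⌋ = 32.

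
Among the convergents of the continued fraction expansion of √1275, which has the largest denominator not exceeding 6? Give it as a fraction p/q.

107/3

√1275 = [35; 1, 2, 2, 2, 2, 2, 1, 70, …] (period length 8).
Convergents:
  p_0/q_0 = 35/1
  p_1/q_1 = 36/1
  p_2/q_2 = 107/3
  p_3/q_3 = 250/7
q_2 = 3 ≤ 6 < 7 = q_3, so the answer is 107/3.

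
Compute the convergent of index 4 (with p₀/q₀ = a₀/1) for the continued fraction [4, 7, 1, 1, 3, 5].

Using pₖ = aₖpₖ₋₁ + pₖ₋₂, qₖ = aₖqₖ₋₁ + qₖ₋₂ (with p₋₁=1, p₋₂=0, q₋₁=0, q₋₂=1):
  k=0: a=4, p=4, q=1
  k=1: a=7, p=29, q=7
  k=2: a=1, p=33, q=8
  k=3: a=1, p=62, q=15
  k=4: a=3, p=219, q=53

219/53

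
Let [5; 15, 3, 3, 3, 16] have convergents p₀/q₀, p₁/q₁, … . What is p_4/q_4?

2558/505

Using pₖ = aₖpₖ₋₁ + pₖ₋₂, qₖ = aₖqₖ₋₁ + qₖ₋₂ (with p₋₁=1, p₋₂=0, q₋₁=0, q₋₂=1):
  k=0: a=5, p=5, q=1
  k=1: a=15, p=76, q=15
  k=2: a=3, p=233, q=46
  k=3: a=3, p=775, q=153
  k=4: a=3, p=2558, q=505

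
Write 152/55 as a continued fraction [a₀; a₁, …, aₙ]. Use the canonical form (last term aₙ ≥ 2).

[2; 1, 3, 4, 3]

152 = 2·55 + 42
55 = 1·42 + 13
42 = 3·13 + 3
13 = 4·3 + 1
3 = 3·1 + 0  (stop)
So 152/55 = [2; 1, 3, 4, 3].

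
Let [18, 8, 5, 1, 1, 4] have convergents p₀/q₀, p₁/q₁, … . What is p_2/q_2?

743/41

Using pₖ = aₖpₖ₋₁ + pₖ₋₂, qₖ = aₖqₖ₋₁ + qₖ₋₂ (with p₋₁=1, p₋₂=0, q₋₁=0, q₋₂=1):
  k=0: a=18, p=18, q=1
  k=1: a=8, p=145, q=8
  k=2: a=5, p=743, q=41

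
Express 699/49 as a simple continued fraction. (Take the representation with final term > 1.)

699 = 14*49 + 13
49 = 3*13 + 10
13 = 1*10 + 3
10 = 3*3 + 1
3 = 3*1 + 0  (stop)
So 699/49 = [14; 3, 1, 3, 3].

[14; 3, 1, 3, 3]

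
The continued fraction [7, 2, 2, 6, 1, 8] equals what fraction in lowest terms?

2429/328

Fold from the inside: start with 8/1.
  1 + 1/8 = 9/8
  6 + 8/9 = 62/9
  2 + 9/62 = 133/62
  2 + 62/133 = 328/133
  7 + 133/328 = 2429/328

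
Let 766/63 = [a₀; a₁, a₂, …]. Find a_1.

766 = 12·63 + 10   →  a_0 = 12
63 = 6·10 + 3   →  a_1 = 6

6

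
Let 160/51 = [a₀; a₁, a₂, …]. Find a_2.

3

160 = 3·51 + 7   →  a_0 = 3
51 = 7·7 + 2   →  a_1 = 7
7 = 3·2 + 1   →  a_2 = 3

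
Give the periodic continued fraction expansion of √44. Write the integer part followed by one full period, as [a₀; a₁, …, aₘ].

[6; 1, 1, 1, 2, 1, 1, 1, 12]

a₀ = ⌊√44⌋ = 6.
With m₀=0, d₀=1 and mₖ₊₁ = dₖaₖ − mₖ, dₖ₊₁ = (n − mₖ₊₁²)/dₖ, aₖ₊₁ = ⌊(a₀+mₖ₊₁)/dₖ₊₁⌋:
  k=1: m=6, d=8, a=1
  k=2: m=2, d=5, a=1
  k=3: m=3, d=7, a=1
  k=4: m=4, d=4, a=2
  k=5: m=4, d=7, a=1
  k=6: m=3, d=5, a=1
  k=7: m=2, d=8, a=1
  k=8: m=6, d=1, a=12
d=1 and a=2a₀=12 at k=8, so the next step gives (m, d) = (6, 8) again — its k=1 value — and the period has length 8.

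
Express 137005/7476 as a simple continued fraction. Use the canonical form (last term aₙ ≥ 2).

[18; 3, 14, 1, 3, 2, 1, 12]

137005 = 18*7476 + 2437
7476 = 3*2437 + 165
2437 = 14*165 + 127
165 = 1*127 + 38
127 = 3*38 + 13
38 = 2*13 + 12
13 = 1*12 + 1
12 = 12*1 + 0  (stop)
So 137005/7476 = [18; 3, 14, 1, 3, 2, 1, 12].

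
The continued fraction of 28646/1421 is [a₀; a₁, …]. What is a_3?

2

28646 = 20·1421 + 226   →  a_0 = 20
1421 = 6·226 + 65   →  a_1 = 6
226 = 3·65 + 31   →  a_2 = 3
65 = 2·31 + 3   →  a_3 = 2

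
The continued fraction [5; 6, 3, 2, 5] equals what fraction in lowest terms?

1233/239

Using pₖ = aₖpₖ₋₁ + pₖ₋₂ and qₖ = aₖqₖ₋₁ + qₖ₋₂:
  k=0: a=5, p=5, q=1
  k=1: a=6, p=31, q=6
  k=2: a=3, p=98, q=19
  k=3: a=2, p=227, q=44
  k=4: a=5, p=1233, q=239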